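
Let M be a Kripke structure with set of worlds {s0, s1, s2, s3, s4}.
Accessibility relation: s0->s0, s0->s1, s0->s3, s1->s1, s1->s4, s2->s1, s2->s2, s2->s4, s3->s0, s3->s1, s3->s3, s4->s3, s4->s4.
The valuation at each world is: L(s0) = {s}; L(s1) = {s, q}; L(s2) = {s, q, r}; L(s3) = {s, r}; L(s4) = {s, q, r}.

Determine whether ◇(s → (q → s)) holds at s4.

Yes

At s4: ◇(s → (q → s)) requires s → (q → s) at some successor in {s3, s4}.
  s → (q → s) holds at s3, so ◇(s → (q → s)) is true at s4.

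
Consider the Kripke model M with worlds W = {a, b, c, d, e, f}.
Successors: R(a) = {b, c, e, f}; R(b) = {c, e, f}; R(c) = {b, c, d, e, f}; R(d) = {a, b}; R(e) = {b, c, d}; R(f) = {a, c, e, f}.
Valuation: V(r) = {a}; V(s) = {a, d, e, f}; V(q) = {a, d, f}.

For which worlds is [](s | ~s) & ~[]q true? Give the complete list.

Let φ = [](s | ~s) & ~[]q. Evaluate φ at each world:
  a (successors {b, c, e, f}): φ is true.
  b (successors {c, e, f}): φ is true.
  c (successors {b, c, d, e, f}): φ is true.
  d (successors {a, b}): φ is true.
  e (successors {b, c, d}): φ is true.
  f (successors {a, c, e, f}): φ is true.
For instance, at e:
  At e: [](s | ~s) is true, ~[]q is true, so [](s | ~s) & ~[]q is true.
    At e: [](s | ~s) requires s | ~s at every successor {b, c, d}.
      At b: s | ~s is true.
      At c: s | ~s is true.
      At d: s | ~s is true.
    So [](s | ~s) is true at e.
    At e: []q is false, so ~[]q is true.
      At e: []q requires q at every successor {b, c, d}.
        q fails at b, so []q is false at e.
Satisfying worlds: {a, b, c, d, e, f}

a, b, c, d, e, f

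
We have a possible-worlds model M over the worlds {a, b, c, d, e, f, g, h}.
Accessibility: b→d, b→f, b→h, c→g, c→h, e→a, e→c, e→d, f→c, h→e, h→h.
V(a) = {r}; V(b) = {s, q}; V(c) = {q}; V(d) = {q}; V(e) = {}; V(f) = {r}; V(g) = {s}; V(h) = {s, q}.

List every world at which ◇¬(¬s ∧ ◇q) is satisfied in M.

Recall that ◇ψ holds at a world iff ψ holds at some accessible world.
Let φ = ◇¬(¬s ∧ ◇q). Evaluate φ at each world:
  a (successors ∅): φ is false.
  b (successors {d, f, h}): φ is true.
  c (successors {g, h}): φ is true.
  d (successors ∅): φ is false.
  e (successors {a, c, d}): φ is true.
  f (successors {c}): φ is false.
  g (successors ∅): φ is false.
  h (successors {e, h}): φ is true.
For instance, at b:
  At b: ◇¬(¬s ∧ ◇q) requires ¬(¬s ∧ ◇q) at some successor in {d, f, h}.
    ¬(¬s ∧ ◇q) holds at d, so ◇¬(¬s ∧ ◇q) is true at b.
      At d: ¬s ∧ ◇q is false, so ¬(¬s ∧ ◇q) is true.
Satisfying worlds: {b, c, e, h}

b, c, e, h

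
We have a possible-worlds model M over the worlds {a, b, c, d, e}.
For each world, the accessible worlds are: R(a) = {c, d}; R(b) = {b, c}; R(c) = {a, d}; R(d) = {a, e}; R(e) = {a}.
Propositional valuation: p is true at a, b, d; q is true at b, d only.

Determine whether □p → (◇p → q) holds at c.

Recall that □ψ holds at a world iff ψ holds at every accessible world, and ◇ψ holds iff ψ holds at some accessible world.
At c: □p is true, ◇p → q is false, so □p → (◇p → q) is false.
  At c: □p requires p at every successor {a, d}.
    At a: p is true.
    At d: p is true.
  So □p is true at c.
  At c: ◇p is true, q is false, so ◇p → q is false.
    At c: ◇p requires p at some successor in {a, d}.
      p holds at a, so ◇p is true at c.

No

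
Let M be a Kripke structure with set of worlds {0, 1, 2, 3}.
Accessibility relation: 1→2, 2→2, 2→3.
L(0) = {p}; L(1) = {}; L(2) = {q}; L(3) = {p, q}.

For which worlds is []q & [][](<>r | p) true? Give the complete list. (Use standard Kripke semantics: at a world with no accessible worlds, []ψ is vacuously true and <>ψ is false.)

Let φ = []q & [][](<>r | p). Evaluate φ at each world:
  0 (successors ∅): φ is true.
  1 (successors {2}): φ is false.
  2 (successors {2, 3}): φ is false.
  3 (successors ∅): φ is true.
For instance, at 2:
  At 2: []q is true, [][](<>r | p) is false, so []q & [][](<>r | p) is false.
    At 2: []q requires q at every successor {2, 3}.
      At 2: q is true.
      At 3: q is true.
    So []q is true at 2.
    At 2: [][](<>r | p) requires [](<>r | p) at every successor {2, 3}.
      [](<>r | p) fails at 2, so [][](<>r | p) is false at 2.
Satisfying worlds: {0, 3}

0, 3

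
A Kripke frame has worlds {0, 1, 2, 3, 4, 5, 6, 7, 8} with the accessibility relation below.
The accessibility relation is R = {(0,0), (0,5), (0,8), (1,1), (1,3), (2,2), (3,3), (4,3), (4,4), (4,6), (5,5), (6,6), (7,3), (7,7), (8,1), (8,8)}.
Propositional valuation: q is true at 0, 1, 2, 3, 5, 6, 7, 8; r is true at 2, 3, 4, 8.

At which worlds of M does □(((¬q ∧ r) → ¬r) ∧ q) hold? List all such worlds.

0, 1, 2, 3, 5, 6, 7, 8

Let φ = □(((¬q ∧ r) → ¬r) ∧ q). Evaluate φ at each world:
  0 (successors {0, 5, 8}): φ is true.
  1 (successors {1, 3}): φ is true.
  2 (successors {2}): φ is true.
  3 (successors {3}): φ is true.
  4 (successors {3, 4, 6}): φ is false.
  5 (successors {5}): φ is true.
  6 (successors {6}): φ is true.
  7 (successors {3, 7}): φ is true.
  8 (successors {1, 8}): φ is true.
For instance, at 1:
  At 1: □(((¬q ∧ r) → ¬r) ∧ q) requires ((¬q ∧ r) → ¬r) ∧ q at every successor {1, 3}.
    At 1: ((¬q ∧ r) → ¬r) ∧ q is true.
    At 3: ((¬q ∧ r) → ¬r) ∧ q is true.
  So □(((¬q ∧ r) → ¬r) ∧ q) is true at 1.
Satisfying worlds: {0, 1, 2, 3, 5, 6, 7, 8}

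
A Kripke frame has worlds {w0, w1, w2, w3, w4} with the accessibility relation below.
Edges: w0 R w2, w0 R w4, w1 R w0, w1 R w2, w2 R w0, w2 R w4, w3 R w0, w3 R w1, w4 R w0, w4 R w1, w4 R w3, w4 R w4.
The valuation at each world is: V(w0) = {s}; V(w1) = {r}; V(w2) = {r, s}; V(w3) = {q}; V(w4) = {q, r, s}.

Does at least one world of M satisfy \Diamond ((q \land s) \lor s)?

Let φ = \Diamond ((q \land s) \lor s). Evaluate φ at each world:
  w0 (successors {w2, w4}): φ is true.
  w1 (successors {w0, w2}): φ is true.
  w2 (successors {w0, w4}): φ is true.
  w3 (successors {w0, w1}): φ is true.
  w4 (successors {w0, w1, w3, w4}): φ is true.
Detail at w0 (witness):
  At w0: \Diamond ((q \land s) \lor s) requires (q \land s) \lor s at some successor in {w2, w4}.
    (q \land s) \lor s holds at w2, so \Diamond ((q \land s) \lor s) is true at w0.

Yes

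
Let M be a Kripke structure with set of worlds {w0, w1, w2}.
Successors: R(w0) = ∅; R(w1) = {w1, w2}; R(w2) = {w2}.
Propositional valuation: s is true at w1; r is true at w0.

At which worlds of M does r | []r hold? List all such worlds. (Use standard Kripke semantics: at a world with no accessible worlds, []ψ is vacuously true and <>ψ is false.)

w0

Recall that []ψ holds at a world iff ψ holds at every accessible world, and <>ψ holds iff ψ holds at some accessible world.
Let φ = r | []r. Evaluate φ at each world:
  w0 (successors ∅): φ is true.
  w1 (successors {w1, w2}): φ is false.
  w2 (successors {w2}): φ is false.
For instance, at w2:
  At w2: r is false, []r is false, so r | []r is false.
    At w2: []r requires r at every successor {w2}.
      r fails at w2, so []r is false at w2.
Satisfying worlds: {w0}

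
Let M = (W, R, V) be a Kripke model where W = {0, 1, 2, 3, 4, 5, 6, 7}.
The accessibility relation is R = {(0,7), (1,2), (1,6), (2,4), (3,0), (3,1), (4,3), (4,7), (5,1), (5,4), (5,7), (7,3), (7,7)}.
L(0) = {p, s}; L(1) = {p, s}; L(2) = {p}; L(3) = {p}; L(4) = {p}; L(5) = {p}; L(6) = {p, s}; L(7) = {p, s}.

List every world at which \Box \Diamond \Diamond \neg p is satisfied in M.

Recall that \Box ψ holds at a world iff ψ holds at every accessible world, and \Diamond ψ holds iff ψ holds at some accessible world.
Let φ = \Box \Diamond \Diamond \neg p. Evaluate φ at each world:
  0 (successors {7}): φ is false.
  1 (successors {2, 6}): φ is false.
  2 (successors {4}): φ is false.
  3 (successors {0, 1}): φ is false.
  4 (successors {3, 7}): φ is false.
  5 (successors {1, 4, 7}): φ is false.
  6 (successors ∅): φ is true.
  7 (successors {3, 7}): φ is false.
For instance, at 1:
  At 1: \Box \Diamond \Diamond \neg p requires \Diamond \Diamond \neg p at every successor {2, 6}.
    \Diamond \Diamond \neg p fails at 2, so \Box \Diamond \Diamond \neg p is false at 1.
      At 2: \Diamond \Diamond \neg p requires \Diamond \neg p at some successor in {4}.
        At 4: \Diamond \neg p is false.
      So \Diamond \Diamond \neg p is false at 2.
Satisfying worlds: {6}

6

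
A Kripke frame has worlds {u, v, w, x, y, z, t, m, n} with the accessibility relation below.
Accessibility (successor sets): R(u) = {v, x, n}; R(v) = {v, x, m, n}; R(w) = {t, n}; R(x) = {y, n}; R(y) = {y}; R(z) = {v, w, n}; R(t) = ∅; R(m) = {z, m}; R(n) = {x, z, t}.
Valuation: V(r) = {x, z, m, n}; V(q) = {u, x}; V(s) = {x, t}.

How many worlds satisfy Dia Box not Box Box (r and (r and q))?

Let φ = Dia Box not Box Box (r and (r and q)). Evaluate φ at each world:
  u (successors {v, x, n}): φ is true.
  v (successors {v, x, m, n}): φ is true.
  w (successors {t, n}): φ is true.
  x (successors {y, n}): φ is true.
  y (successors {y}): φ is true.
  z (successors {v, w, n}): φ is true.
  t (successors ∅): φ is false.
  m (successors {z, m}): φ is true.
  n (successors {x, z, t}): φ is true.
For instance, at m:
  At m: Dia Box not Box Box (r and (r and q)) requires Box not Box Box (r and (r and q)) at some successor in {z, m}.
    Box not Box Box (r and (r and q)) holds at z, so Dia Box not Box Box (r and (r and q)) is true at m.
      At z: Box not Box Box (r and (r and q)) requires not Box Box (r and (r and q)) at every successor {v, w, n}.
        At v: not Box Box (r and (r and q)) is true.
        At w: not Box Box (r and (r and q)) is true.
        At n: not Box Box (r and (r and q)) is true.
      So Box not Box Box (r and (r and q)) is true at z.
Satisfying worlds: {u, v, w, x, y, z, m, n}

8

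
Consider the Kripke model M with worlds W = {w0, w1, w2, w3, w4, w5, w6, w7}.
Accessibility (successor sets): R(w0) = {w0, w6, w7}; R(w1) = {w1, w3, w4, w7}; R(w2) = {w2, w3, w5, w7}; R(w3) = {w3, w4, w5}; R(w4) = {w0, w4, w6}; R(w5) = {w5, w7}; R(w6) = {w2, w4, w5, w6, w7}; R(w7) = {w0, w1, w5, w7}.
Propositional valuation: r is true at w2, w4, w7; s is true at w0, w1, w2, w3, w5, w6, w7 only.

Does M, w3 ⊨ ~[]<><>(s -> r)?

Recall that []ψ holds at a world iff ψ holds at every accessible world, and <>ψ holds iff ψ holds at some accessible world.
At w3: []<><>(s -> r) is true, so ~[]<><>(s -> r) is false.
  At w3: []<><>(s -> r) requires <><>(s -> r) at every successor {w3, w4, w5}.
      At w3: <><>(s -> r) requires <>(s -> r) at some successor in {w3, w4, w5}.
        <>(s -> r) holds at w3, so <><>(s -> r) is true at w3.
      At w4: <><>(s -> r) requires <>(s -> r) at some successor in {w0, w4, w6}.
        <>(s -> r) holds at w0, so <><>(s -> r) is true at w4.
      At w5: <><>(s -> r) requires <>(s -> r) at some successor in {w5, w7}.
        <>(s -> r) holds at w5, so <><>(s -> r) is true at w5.
  So []<><>(s -> r) is true at w3.

No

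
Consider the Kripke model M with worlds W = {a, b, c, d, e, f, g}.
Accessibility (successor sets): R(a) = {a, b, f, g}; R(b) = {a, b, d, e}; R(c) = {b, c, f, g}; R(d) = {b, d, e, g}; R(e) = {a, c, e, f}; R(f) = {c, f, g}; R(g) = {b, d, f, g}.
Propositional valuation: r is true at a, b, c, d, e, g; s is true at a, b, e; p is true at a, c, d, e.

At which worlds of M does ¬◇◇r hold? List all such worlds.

Let φ = ¬◇◇r. Evaluate φ at each world:
  a (successors {a, b, f, g}): φ is false.
  b (successors {a, b, d, e}): φ is false.
  c (successors {b, c, f, g}): φ is false.
  d (successors {b, d, e, g}): φ is false.
  e (successors {a, c, e, f}): φ is false.
  f (successors {c, f, g}): φ is false.
  g (successors {b, d, f, g}): φ is false.
For instance, at c:
  At c: ◇◇r is true, so ¬◇◇r is false.
    At c: ◇◇r requires ◇r at some successor in {b, c, f, g}.
      ◇r holds at b, so ◇◇r is true at c.
Satisfying worlds: none.

none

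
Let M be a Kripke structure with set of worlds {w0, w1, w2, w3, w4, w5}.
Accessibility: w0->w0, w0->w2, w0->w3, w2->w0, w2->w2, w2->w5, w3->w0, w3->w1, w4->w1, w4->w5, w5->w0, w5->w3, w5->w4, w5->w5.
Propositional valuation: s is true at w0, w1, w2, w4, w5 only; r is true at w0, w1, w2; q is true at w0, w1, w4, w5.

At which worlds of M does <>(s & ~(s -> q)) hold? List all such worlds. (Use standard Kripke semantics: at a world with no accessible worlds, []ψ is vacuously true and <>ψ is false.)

w0, w2

Recall that <>ψ holds at a world iff ψ holds at some accessible world.
Let φ = <>(s & ~(s -> q)). Evaluate φ at each world:
  w0 (successors {w0, w2, w3}): φ is true.
  w1 (successors ∅): φ is false.
  w2 (successors {w0, w2, w5}): φ is true.
  w3 (successors {w0, w1}): φ is false.
  w4 (successors {w1, w5}): φ is false.
  w5 (successors {w0, w3, w4, w5}): φ is false.
For instance, at w2:
  At w2: <>(s & ~(s -> q)) requires s & ~(s -> q) at some successor in {w0, w2, w5}.
    s & ~(s -> q) holds at w2, so <>(s & ~(s -> q)) is true at w2.
Satisfying worlds: {w0, w2}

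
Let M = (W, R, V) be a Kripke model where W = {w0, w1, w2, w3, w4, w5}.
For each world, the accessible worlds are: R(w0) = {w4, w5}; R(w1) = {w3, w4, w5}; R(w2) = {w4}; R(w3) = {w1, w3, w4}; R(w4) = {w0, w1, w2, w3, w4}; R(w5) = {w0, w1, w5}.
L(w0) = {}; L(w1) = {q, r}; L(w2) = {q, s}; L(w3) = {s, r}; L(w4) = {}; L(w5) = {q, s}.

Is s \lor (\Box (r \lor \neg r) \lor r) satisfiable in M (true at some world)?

Let φ = s \lor (\Box (r \lor \neg r) \lor r). Evaluate φ at each world:
  w0 (successors {w4, w5}): φ is true.
  w1 (successors {w3, w4, w5}): φ is true.
  w2 (successors {w4}): φ is true.
  w3 (successors {w1, w3, w4}): φ is true.
  w4 (successors {w0, w1, w2, w3, w4}): φ is true.
  w5 (successors {w0, w1, w5}): φ is true.
Detail at w0 (witness):
  At w0: s is false, \Box (r \lor \neg r) \lor r is true, so s \lor (\Box (r \lor \neg r) \lor r) is true.
    At w0: \Box (r \lor \neg r) is true, r is false, so \Box (r \lor \neg r) \lor r is true.
      At w0: \Box (r \lor \neg r) requires r \lor \neg r at every successor {w4, w5}.
        At w4: r \lor \neg r is true.
        At w5: r \lor \neg r is true.
      So \Box (r \lor \neg r) is true at w0.

Yes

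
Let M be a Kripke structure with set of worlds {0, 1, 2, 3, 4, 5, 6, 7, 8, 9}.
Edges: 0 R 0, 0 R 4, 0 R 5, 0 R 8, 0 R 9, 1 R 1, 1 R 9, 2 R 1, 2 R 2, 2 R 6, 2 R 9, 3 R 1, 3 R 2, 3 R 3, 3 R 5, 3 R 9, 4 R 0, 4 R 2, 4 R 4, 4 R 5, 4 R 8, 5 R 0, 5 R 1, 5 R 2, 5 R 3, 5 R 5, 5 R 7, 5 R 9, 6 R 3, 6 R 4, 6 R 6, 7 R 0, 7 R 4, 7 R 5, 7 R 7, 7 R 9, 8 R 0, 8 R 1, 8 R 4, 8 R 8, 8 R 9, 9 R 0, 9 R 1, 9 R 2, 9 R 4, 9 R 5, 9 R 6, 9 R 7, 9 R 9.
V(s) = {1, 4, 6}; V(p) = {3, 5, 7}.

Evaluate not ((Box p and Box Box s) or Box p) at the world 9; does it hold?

At 9: (Box p and Box Box s) or Box p is false, so not ((Box p and Box Box s) or Box p) is true.
  At 9: Box p and Box Box s is false, Box p is false, so (Box p and Box Box s) or Box p is false.
    At 9: Box p is false, Box Box s is false, so Box p and Box Box s is false.
      At 9: Box p requires p at every successor {0, 1, 2, 4, 5, 6, 7, 9}.
        p fails at 0, so Box p is false at 9.
      At 9: Box Box s requires Box s at every successor {0, 1, 2, 4, 5, 6, 7, 9}.
        Box s fails at 0, so Box Box s is false at 9.
    At 9: Box p requires p at every successor {0, 1, 2, 4, 5, 6, 7, 9}.
      p fails at 0, so Box p is false at 9.

Yes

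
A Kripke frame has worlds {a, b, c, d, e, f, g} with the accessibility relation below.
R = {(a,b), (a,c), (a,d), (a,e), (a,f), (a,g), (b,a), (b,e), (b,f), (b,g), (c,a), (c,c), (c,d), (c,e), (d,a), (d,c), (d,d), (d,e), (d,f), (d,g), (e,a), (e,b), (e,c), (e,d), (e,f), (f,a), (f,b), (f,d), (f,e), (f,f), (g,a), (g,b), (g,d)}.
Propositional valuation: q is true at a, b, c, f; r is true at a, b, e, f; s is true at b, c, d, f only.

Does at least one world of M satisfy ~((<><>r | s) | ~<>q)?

No

Recall that <>ψ holds at a world iff ψ holds at some accessible world.
Let φ = ~((<><>r | s) | ~<>q). Evaluate φ at each world:
  a (successors {b, c, d, e, f, g}): φ is false.
  b (successors {a, e, f, g}): φ is false.
  c (successors {a, c, d, e}): φ is false.
  d (successors {a, c, d, e, f, g}): φ is false.
  e (successors {a, b, c, d, f}): φ is false.
  f (successors {a, b, d, e, f}): φ is false.
  g (successors {a, b, d}): φ is false.
For instance, at b:
  At b: (<><>r | s) | ~<>q is true, so ~((<><>r | s) | ~<>q) is false.
    At b: <><>r | s is true, ~<>q is false, so (<><>r | s) | ~<>q is true.
      At b: <><>r is true, s is true, so <><>r | s is true.
      At b: <>q is true, so ~<>q is false.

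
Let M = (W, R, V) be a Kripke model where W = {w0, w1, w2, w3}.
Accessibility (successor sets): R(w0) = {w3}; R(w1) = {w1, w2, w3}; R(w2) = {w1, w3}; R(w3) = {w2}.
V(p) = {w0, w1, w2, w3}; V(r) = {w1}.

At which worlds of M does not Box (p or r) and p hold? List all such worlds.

none

Recall that Box ψ holds at a world iff ψ holds at every accessible world, and Dia ψ holds iff ψ holds at some accessible world.
Let φ = not Box (p or r) and p. Evaluate φ at each world:
  w0 (successors {w3}): φ is false.
  w1 (successors {w1, w2, w3}): φ is false.
  w2 (successors {w1, w3}): φ is false.
  w3 (successors {w2}): φ is false.
For instance, at w0:
  At w0: not Box (p or r) is false, p is true, so not Box (p or r) and p is false.
    At w0: Box (p or r) is true, so not Box (p or r) is false.
      At w0: Box (p or r) requires p or r at every successor {w3}.
        At w3: p or r is true.
      So Box (p or r) is true at w0.
Satisfying worlds: none.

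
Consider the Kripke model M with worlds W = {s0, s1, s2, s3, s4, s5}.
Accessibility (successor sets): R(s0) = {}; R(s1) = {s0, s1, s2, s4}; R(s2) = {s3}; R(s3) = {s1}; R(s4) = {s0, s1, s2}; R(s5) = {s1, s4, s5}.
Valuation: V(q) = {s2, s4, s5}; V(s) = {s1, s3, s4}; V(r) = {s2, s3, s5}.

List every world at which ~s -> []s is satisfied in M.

s0, s1, s2, s3, s4

Recall that []ψ holds at a world iff ψ holds at every accessible world, and <>ψ holds iff ψ holds at some accessible world.
Let φ = ~s -> []s. Evaluate φ at each world:
  s0 (successors ∅): φ is true.
  s1 (successors {s0, s1, s2, s4}): φ is true.
  s2 (successors {s3}): φ is true.
  s3 (successors {s1}): φ is true.
  s4 (successors {s0, s1, s2}): φ is true.
  s5 (successors {s1, s4, s5}): φ is false.
For instance, at s5:
  At s5: ~s is true, []s is false, so ~s -> []s is false.
    At s5: []s requires s at every successor {s1, s4, s5}.
      s fails at s5, so []s is false at s5.
Satisfying worlds: {s0, s1, s2, s3, s4}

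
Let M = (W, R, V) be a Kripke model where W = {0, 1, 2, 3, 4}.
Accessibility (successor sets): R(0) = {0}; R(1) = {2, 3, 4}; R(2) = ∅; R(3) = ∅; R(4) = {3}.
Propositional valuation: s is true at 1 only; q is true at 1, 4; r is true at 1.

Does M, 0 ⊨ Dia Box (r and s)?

Recall that Box ψ holds at a world iff ψ holds at every accessible world, and Dia ψ holds iff ψ holds at some accessible world.
At 0: Dia Box (r and s) requires Box (r and s) at some successor in {0}.
  At 0: Box (r and s) is false.
So Dia Box (r and s) is false at 0.

No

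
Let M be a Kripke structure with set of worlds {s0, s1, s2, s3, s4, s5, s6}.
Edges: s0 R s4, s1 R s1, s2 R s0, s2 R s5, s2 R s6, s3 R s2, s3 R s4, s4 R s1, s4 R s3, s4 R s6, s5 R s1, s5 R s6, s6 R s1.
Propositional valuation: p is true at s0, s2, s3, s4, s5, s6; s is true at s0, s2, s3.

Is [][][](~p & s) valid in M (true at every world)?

No

Recall that []ψ holds at a world iff ψ holds at every accessible world, and <>ψ holds iff ψ holds at some accessible world.
Let φ = [][][](~p & s). Evaluate φ at each world:
  s0 (successors {s4}): φ is false.
  s1 (successors {s1}): φ is false.
  s2 (successors {s0, s5, s6}): φ is false.
  s3 (successors {s2, s4}): φ is false.
  s4 (successors {s1, s3, s6}): φ is false.
  s5 (successors {s1, s6}): φ is false.
  s6 (successors {s1}): φ is false.
Detail at s0 (counterexample):
  At s0: [][][](~p & s) requires [][](~p & s) at every successor {s4}.
    [][](~p & s) fails at s4, so [][][](~p & s) is false at s0.
      At s4: [][](~p & s) requires [](~p & s) at every successor {s1, s3, s6}.
        [](~p & s) fails at s1, so [][](~p & s) is false at s4.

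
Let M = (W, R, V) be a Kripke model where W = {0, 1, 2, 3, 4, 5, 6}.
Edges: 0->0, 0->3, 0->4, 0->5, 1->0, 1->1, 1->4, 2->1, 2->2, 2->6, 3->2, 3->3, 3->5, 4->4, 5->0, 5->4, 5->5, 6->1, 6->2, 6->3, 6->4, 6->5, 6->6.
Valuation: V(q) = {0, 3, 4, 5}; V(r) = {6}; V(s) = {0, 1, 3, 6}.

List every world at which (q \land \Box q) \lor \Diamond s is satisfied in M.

0, 1, 2, 3, 4, 5, 6

Let φ = (q \land \Box q) \lor \Diamond s. Evaluate φ at each world:
  0 (successors {0, 3, 4, 5}): φ is true.
  1 (successors {0, 1, 4}): φ is true.
  2 (successors {1, 2, 6}): φ is true.
  3 (successors {2, 3, 5}): φ is true.
  4 (successors {4}): φ is true.
  5 (successors {0, 4, 5}): φ is true.
  6 (successors {1, 2, 3, 4, 5, 6}): φ is true.
For instance, at 2:
  At 2: q \land \Box q is false, \Diamond s is true, so (q \land \Box q) \lor \Diamond s is true.
    At 2: q is false, \Box q is false, so q \land \Box q is false.
      At 2: \Box q requires q at every successor {1, 2, 6}.
        q fails at 1, so \Box q is false at 2.
    At 2: \Diamond s requires s at some successor in {1, 2, 6}.
      s holds at 1, so \Diamond s is true at 2.
Satisfying worlds: {0, 1, 2, 3, 4, 5, 6}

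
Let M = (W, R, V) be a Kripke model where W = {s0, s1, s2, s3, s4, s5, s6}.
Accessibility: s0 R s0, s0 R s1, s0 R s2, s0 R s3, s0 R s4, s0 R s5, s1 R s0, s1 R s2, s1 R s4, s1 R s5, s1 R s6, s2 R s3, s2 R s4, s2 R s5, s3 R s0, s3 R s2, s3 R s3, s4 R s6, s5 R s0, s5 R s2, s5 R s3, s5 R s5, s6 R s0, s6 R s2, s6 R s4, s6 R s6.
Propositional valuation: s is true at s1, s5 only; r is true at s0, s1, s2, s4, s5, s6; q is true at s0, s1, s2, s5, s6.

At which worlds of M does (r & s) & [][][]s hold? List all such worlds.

none

Recall that []ψ holds at a world iff ψ holds at every accessible world, and <>ψ holds iff ψ holds at some accessible world.
Let φ = (r & s) & [][][]s. Evaluate φ at each world:
  s0 (successors {s0, s1, s2, s3, s4, s5}): φ is false.
  s1 (successors {s0, s2, s4, s5, s6}): φ is false.
  s2 (successors {s3, s4, s5}): φ is false.
  s3 (successors {s0, s2, s3}): φ is false.
  s4 (successors {s6}): φ is false.
  s5 (successors {s0, s2, s3, s5}): φ is false.
  s6 (successors {s0, s2, s4, s6}): φ is false.
For instance, at s6:
  At s6: r & s is false, [][][]s is false, so (r & s) & [][][]s is false.
    At s6: [][][]s requires [][]s at every successor {s0, s2, s4, s6}.
      [][]s fails at s0, so [][][]s is false at s6.
Satisfying worlds: none.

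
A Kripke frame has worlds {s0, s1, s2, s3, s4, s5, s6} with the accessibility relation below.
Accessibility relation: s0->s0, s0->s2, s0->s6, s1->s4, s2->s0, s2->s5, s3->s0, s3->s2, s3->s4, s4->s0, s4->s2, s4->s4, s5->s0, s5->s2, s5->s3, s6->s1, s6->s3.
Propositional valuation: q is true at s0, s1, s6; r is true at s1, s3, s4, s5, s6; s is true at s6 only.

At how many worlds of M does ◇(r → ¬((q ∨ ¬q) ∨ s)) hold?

Let φ = ◇(r → ¬((q ∨ ¬q) ∨ s)). Evaluate φ at each world:
  s0 (successors {s0, s2, s6}): φ is true.
  s1 (successors {s4}): φ is false.
  s2 (successors {s0, s5}): φ is true.
  s3 (successors {s0, s2, s4}): φ is true.
  s4 (successors {s0, s2, s4}): φ is true.
  s5 (successors {s0, s2, s3}): φ is true.
  s6 (successors {s1, s3}): φ is false.
For instance, at s2:
  At s2: ◇(r → ¬((q ∨ ¬q) ∨ s)) requires r → ¬((q ∨ ¬q) ∨ s) at some successor in {s0, s5}.
    r → ¬((q ∨ ¬q) ∨ s) holds at s0, so ◇(r → ¬((q ∨ ¬q) ∨ s)) is true at s2.
Satisfying worlds: {s0, s2, s3, s4, s5}

5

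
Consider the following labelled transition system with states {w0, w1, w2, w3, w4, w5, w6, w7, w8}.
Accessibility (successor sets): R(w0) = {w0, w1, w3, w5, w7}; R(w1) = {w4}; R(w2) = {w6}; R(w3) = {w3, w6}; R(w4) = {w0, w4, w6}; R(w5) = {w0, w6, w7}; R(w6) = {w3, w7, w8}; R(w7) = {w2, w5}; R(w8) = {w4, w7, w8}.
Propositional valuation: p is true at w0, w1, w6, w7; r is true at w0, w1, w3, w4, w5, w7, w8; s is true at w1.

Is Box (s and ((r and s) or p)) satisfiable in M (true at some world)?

No

Recall that Box ψ holds at a world iff ψ holds at every accessible world, and Dia ψ holds iff ψ holds at some accessible world.
Let φ = Box (s and ((r and s) or p)). Evaluate φ at each world:
  w0 (successors {w0, w1, w3, w5, w7}): φ is false.
  w1 (successors {w4}): φ is false.
  w2 (successors {w6}): φ is false.
  w3 (successors {w3, w6}): φ is false.
  w4 (successors {w0, w4, w6}): φ is false.
  w5 (successors {w0, w6, w7}): φ is false.
  w6 (successors {w3, w7, w8}): φ is false.
  w7 (successors {w2, w5}): φ is false.
  w8 (successors {w4, w7, w8}): φ is false.
For instance, at w3:
  At w3: Box (s and ((r and s) or p)) requires s and ((r and s) or p) at every successor {w3, w6}.
    s and ((r and s) or p) fails at w3, so Box (s and ((r and s) or p)) is false at w3.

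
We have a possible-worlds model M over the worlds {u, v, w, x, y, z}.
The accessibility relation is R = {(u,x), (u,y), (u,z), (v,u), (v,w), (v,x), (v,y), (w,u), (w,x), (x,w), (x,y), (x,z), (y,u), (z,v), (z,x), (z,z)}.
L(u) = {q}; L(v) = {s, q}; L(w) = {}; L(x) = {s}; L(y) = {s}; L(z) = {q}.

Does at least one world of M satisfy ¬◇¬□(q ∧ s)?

Let φ = ¬◇¬□(q ∧ s). Evaluate φ at each world:
  u (successors {x, y, z}): φ is false.
  v (successors {u, w, x, y}): φ is false.
  w (successors {u, x}): φ is false.
  x (successors {w, y, z}): φ is false.
  y (successors {u}): φ is false.
  z (successors {v, x, z}): φ is false.
For instance, at y:
  At y: ◇¬□(q ∧ s) is true, so ¬◇¬□(q ∧ s) is false.
    At y: ◇¬□(q ∧ s) requires ¬□(q ∧ s) at some successor in {u}.
      ¬□(q ∧ s) holds at u, so ◇¬□(q ∧ s) is true at y.

No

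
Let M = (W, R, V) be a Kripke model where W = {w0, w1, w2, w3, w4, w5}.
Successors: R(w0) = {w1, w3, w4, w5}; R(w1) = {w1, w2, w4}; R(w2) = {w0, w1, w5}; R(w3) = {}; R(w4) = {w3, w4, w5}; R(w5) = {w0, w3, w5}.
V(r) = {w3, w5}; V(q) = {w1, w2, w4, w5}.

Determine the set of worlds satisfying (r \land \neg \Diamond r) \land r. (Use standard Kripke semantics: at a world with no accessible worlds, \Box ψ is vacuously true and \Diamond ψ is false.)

Let φ = (r \land \neg \Diamond r) \land r. Evaluate φ at each world:
  w0 (successors {w1, w3, w4, w5}): φ is false.
  w1 (successors {w1, w2, w4}): φ is false.
  w2 (successors {w0, w1, w5}): φ is false.
  w3 (successors ∅): φ is true.
  w4 (successors {w3, w4, w5}): φ is false.
  w5 (successors {w0, w3, w5}): φ is false.
For instance, at w2:
  At w2: r \land \neg \Diamond r is false, r is false, so (r \land \neg \Diamond r) \land r is false.
    At w2: r is false, \neg \Diamond r is false, so r \land \neg \Diamond r is false.
      At w2: \Diamond r is true, so \neg \Diamond r is false.
Satisfying worlds: {w3}

w3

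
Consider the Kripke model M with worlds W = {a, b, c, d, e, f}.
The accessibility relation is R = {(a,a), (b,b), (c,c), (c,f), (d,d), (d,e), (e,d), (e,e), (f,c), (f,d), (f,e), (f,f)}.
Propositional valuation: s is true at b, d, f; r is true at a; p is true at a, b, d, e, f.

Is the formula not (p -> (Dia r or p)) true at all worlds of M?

No

Let φ = not (p -> (Dia r or p)). Evaluate φ at each world:
  a (successors {a}): φ is false.
  b (successors {b}): φ is false.
  c (successors {c, f}): φ is false.
  d (successors {d, e}): φ is false.
  e (successors {d, e}): φ is false.
  f (successors {c, d, e, f}): φ is false.
Detail at a (counterexample):
  At a: p -> (Dia r or p) is true, so not (p -> (Dia r or p)) is false.
    At a: p is true, Dia r or p is true, so p -> (Dia r or p) is true.
      At a: Dia r is true, p is true, so Dia r or p is true.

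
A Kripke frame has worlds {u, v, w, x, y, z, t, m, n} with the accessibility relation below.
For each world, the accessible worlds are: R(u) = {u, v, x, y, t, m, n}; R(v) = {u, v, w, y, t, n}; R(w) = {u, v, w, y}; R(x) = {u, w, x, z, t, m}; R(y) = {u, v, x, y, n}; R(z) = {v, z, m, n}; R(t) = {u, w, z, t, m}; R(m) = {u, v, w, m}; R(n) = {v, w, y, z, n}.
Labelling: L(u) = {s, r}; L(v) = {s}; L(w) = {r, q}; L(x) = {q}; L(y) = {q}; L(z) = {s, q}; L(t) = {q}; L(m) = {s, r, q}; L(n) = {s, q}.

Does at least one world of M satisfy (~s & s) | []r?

No

Let φ = (~s & s) | []r. Evaluate φ at each world:
  u (successors {u, v, x, y, t, m, n}): φ is false.
  v (successors {u, v, w, y, t, n}): φ is false.
  w (successors {u, v, w, y}): φ is false.
  x (successors {u, w, x, z, t, m}): φ is false.
  y (successors {u, v, x, y, n}): φ is false.
  z (successors {v, z, m, n}): φ is false.
  t (successors {u, w, z, t, m}): φ is false.
  m (successors {u, v, w, m}): φ is false.
  n (successors {v, w, y, z, n}): φ is false.
For instance, at w:
  At w: ~s & s is false, []r is false, so (~s & s) | []r is false.
    At w: []r requires r at every successor {u, v, w, y}.
      r fails at v, so []r is false at w.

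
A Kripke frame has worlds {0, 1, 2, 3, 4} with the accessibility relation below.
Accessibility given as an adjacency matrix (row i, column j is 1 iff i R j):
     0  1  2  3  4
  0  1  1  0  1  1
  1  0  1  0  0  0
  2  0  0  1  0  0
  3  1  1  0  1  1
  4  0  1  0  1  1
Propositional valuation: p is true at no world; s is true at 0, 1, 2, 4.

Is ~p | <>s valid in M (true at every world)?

Yes

Recall that <>ψ holds at a world iff ψ holds at some accessible world.
Let φ = ~p | <>s. Evaluate φ at each world:
  0 (successors {0, 1, 3, 4}): φ is true.
  1 (successors {1}): φ is true.
  2 (successors {2}): φ is true.
  3 (successors {0, 1, 3, 4}): φ is true.
  4 (successors {1, 3, 4}): φ is true.
For instance, at 2:
  At 2: ~p is true, <>s is true, so ~p | <>s is true.
    At 2: <>s requires s at some successor in {2}.
      s holds at 2, so <>s is true at 2.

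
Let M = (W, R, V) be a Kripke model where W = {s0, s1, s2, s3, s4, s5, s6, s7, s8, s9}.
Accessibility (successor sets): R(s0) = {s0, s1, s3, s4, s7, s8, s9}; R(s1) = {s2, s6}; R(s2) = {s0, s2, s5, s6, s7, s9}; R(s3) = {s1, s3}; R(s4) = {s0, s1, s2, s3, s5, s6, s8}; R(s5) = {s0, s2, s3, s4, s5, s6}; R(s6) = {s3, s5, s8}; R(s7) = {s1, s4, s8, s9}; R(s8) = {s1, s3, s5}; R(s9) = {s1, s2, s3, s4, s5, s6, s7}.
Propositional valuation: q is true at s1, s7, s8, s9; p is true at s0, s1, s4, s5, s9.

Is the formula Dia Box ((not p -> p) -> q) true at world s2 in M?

No

At s2: Dia Box ((not p -> p) -> q) requires Box ((not p -> p) -> q) at some successor in {s0, s2, s5, s6, s7, s9}.
  At s0: Box ((not p -> p) -> q) is false.
  At s2: Box ((not p -> p) -> q) is false.
  At s5: Box ((not p -> p) -> q) is false.
  At s6: Box ((not p -> p) -> q) is false.
  At s7: Box ((not p -> p) -> q) is false.
  At s9: Box ((not p -> p) -> q) is false.
So Dia Box ((not p -> p) -> q) is false at s2.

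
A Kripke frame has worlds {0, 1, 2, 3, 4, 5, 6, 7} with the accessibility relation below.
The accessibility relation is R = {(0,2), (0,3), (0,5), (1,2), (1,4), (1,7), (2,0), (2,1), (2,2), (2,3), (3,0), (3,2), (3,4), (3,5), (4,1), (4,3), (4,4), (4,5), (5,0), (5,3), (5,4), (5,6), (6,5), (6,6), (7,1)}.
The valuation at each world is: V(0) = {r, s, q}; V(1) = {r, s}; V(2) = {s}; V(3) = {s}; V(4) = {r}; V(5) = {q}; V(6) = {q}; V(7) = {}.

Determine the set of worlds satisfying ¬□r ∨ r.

Let φ = ¬□r ∨ r. Evaluate φ at each world:
  0 (successors {2, 3, 5}): φ is true.
  1 (successors {2, 4, 7}): φ is true.
  2 (successors {0, 1, 2, 3}): φ is true.
  3 (successors {0, 2, 4, 5}): φ is true.
  4 (successors {1, 3, 4, 5}): φ is true.
  5 (successors {0, 3, 4, 6}): φ is true.
  6 (successors {5, 6}): φ is true.
  7 (successors {1}): φ is false.
For instance, at 7:
  At 7: ¬□r is false, r is false, so ¬□r ∨ r is false.
    At 7: □r is true, so ¬□r is false.
      At 7: □r requires r at every successor {1}.
        At 1: r is true.
      So □r is true at 7.
Satisfying worlds: {0, 1, 2, 3, 4, 5, 6}

0, 1, 2, 3, 4, 5, 6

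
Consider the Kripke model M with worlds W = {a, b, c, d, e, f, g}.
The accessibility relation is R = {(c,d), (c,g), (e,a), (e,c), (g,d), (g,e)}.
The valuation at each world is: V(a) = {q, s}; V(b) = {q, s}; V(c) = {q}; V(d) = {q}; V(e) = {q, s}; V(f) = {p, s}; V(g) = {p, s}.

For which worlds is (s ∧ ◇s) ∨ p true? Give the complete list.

e, f, g

Let φ = (s ∧ ◇s) ∨ p. Evaluate φ at each world:
  a (successors ∅): φ is false.
  b (successors ∅): φ is false.
  c (successors {d, g}): φ is false.
  d (successors ∅): φ is false.
  e (successors {a, c}): φ is true.
  f (successors ∅): φ is true.
  g (successors {d, e}): φ is true.
For instance, at c:
  At c: s ∧ ◇s is false, p is false, so (s ∧ ◇s) ∨ p is false.
    At c: s is false, ◇s is true, so s ∧ ◇s is false.
      At c: ◇s requires s at some successor in {d, g}.
        s holds at g, so ◇s is true at c.
Satisfying worlds: {e, f, g}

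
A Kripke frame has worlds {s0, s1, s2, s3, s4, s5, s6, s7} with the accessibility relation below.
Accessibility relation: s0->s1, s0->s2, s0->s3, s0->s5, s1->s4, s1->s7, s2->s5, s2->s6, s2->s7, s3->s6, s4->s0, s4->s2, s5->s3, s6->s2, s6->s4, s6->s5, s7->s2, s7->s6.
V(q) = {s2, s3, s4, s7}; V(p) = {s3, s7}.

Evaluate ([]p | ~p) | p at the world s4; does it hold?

Yes

At s4: []p | ~p is true, p is false, so ([]p | ~p) | p is true.
  At s4: []p is false, ~p is true, so []p | ~p is true.
    At s4: []p requires p at every successor {s0, s2}.
      p fails at s0, so []p is false at s4.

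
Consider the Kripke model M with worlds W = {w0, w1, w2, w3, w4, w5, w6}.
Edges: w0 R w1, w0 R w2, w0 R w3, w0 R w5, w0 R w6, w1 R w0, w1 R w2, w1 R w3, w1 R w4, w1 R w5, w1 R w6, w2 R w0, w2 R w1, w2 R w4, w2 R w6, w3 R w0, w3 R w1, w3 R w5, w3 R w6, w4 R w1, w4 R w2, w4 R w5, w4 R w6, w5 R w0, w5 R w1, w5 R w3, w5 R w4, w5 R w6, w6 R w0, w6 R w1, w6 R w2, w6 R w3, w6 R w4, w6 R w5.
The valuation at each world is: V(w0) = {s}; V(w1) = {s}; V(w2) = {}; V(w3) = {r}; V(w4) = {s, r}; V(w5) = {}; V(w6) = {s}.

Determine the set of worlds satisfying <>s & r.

Let φ = <>s & r. Evaluate φ at each world:
  w0 (successors {w1, w2, w3, w5, w6}): φ is false.
  w1 (successors {w0, w2, w3, w4, w5, w6}): φ is false.
  w2 (successors {w0, w1, w4, w6}): φ is false.
  w3 (successors {w0, w1, w5, w6}): φ is true.
  w4 (successors {w1, w2, w5, w6}): φ is true.
  w5 (successors {w0, w1, w3, w4, w6}): φ is false.
  w6 (successors {w0, w1, w2, w3, w4, w5}): φ is false.
For instance, at w4:
  At w4: <>s is true, r is true, so <>s & r is true.
    At w4: <>s requires s at some successor in {w1, w2, w5, w6}.
      s holds at w1, so <>s is true at w4.
Satisfying worlds: {w3, w4}

w3, w4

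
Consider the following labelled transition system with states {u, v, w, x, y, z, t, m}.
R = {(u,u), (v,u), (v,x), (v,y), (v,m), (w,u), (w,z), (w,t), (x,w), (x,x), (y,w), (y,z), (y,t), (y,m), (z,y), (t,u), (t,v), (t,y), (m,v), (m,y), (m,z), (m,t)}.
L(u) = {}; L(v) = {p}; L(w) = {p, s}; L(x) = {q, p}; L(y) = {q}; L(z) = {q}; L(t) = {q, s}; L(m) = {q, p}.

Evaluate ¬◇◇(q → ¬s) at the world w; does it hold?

Recall that ◇ψ holds at a world iff ψ holds at some accessible world.
At w: ◇◇(q → ¬s) is true, so ¬◇◇(q → ¬s) is false.
  At w: ◇◇(q → ¬s) requires ◇(q → ¬s) at some successor in {u, z, t}.
    ◇(q → ¬s) holds at u, so ◇◇(q → ¬s) is true at w.
      At u: ◇(q → ¬s) requires q → ¬s at some successor in {u}.
        q → ¬s holds at u, so ◇(q → ¬s) is true at u.

No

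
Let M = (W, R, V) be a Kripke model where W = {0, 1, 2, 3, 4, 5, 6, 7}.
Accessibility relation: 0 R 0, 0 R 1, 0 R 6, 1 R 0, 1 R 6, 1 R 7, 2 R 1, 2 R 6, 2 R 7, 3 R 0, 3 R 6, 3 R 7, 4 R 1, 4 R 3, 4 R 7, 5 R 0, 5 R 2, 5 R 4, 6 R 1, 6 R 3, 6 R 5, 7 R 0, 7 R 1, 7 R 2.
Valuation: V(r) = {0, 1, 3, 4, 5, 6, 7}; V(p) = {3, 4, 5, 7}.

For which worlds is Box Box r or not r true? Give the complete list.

Recall that Box ψ holds at a world iff ψ holds at every accessible world, and Dia ψ holds iff ψ holds at some accessible world.
Let φ = Box Box r or not r. Evaluate φ at each world:
  0 (successors {0, 1, 6}): φ is true.
  1 (successors {0, 6, 7}): φ is false.
  2 (successors {1, 6, 7}): φ is true.
  3 (successors {0, 6, 7}): φ is false.
  4 (successors {1, 3, 7}): φ is false.
  5 (successors {0, 2, 4}): φ is true.
  6 (successors {1, 3, 5}): φ is false.
  7 (successors {0, 1, 2}): φ is true.
For instance, at 7:
  At 7: Box Box r is true, not r is false, so Box Box r or not r is true.
    At 7: Box Box r requires Box r at every successor {0, 1, 2}.
      At 0: Box r is true.
      At 1: Box r is true.
      At 2: Box r is true.
    So Box Box r is true at 7.
Satisfying worlds: {0, 2, 5, 7}

0, 2, 5, 7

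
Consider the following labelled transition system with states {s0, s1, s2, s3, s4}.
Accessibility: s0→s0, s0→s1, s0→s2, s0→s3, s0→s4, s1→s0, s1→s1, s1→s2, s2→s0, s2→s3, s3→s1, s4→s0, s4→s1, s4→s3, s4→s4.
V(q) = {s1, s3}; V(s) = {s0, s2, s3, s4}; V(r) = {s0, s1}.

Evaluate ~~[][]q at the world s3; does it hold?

No

At s3: ~[][]q is true, so ~~[][]q is false.
  At s3: [][]q is false, so ~[][]q is true.
    At s3: [][]q requires []q at every successor {s1}.
      []q fails at s1, so [][]q is false at s3.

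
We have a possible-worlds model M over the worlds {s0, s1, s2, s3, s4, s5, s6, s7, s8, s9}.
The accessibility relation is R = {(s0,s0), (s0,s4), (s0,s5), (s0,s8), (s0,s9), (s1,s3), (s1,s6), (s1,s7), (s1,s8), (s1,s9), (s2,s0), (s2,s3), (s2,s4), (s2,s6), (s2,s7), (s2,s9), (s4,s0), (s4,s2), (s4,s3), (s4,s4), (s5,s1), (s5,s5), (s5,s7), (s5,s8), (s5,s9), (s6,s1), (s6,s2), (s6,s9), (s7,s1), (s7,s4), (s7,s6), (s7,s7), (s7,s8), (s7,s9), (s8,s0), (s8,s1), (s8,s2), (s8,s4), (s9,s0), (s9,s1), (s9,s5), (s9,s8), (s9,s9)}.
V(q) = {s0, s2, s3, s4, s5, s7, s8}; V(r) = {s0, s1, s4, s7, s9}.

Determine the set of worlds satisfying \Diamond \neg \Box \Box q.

s0, s1, s2, s4, s5, s6, s7, s8, s9

Let φ = \Diamond \neg \Box \Box q. Evaluate φ at each world:
  s0 (successors {s0, s4, s5, s8, s9}): φ is true.
  s1 (successors {s3, s6, s7, s8, s9}): φ is true.
  s2 (successors {s0, s3, s4, s6, s7, s9}): φ is true.
  s3 (successors ∅): φ is false.
  s4 (successors {s0, s2, s3, s4}): φ is true.
  s5 (successors {s1, s5, s7, s8, s9}): φ is true.
  s6 (successors {s1, s2, s9}): φ is true.
  s7 (successors {s1, s4, s6, s7, s8, s9}): φ is true.
  s8 (successors {s0, s1, s2, s4}): φ is true.
  s9 (successors {s0, s1, s5, s8, s9}): φ is true.
For instance, at s7:
  At s7: \Diamond \neg \Box \Box q requires \neg \Box \Box q at some successor in {s1, s4, s6, s7, s8, s9}.
    \neg \Box \Box q holds at s1, so \Diamond \neg \Box \Box q is true at s7.
      At s1: \Box \Box q is false, so \neg \Box \Box q is true.
Satisfying worlds: {s0, s1, s2, s4, s5, s6, s7, s8, s9}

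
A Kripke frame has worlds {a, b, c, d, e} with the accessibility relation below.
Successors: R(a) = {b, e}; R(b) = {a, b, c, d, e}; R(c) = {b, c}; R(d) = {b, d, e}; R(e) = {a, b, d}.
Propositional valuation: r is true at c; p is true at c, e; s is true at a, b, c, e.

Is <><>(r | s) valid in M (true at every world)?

Let φ = <><>(r | s). Evaluate φ at each world:
  a (successors {b, e}): φ is true.
  b (successors {a, b, c, d, e}): φ is true.
  c (successors {b, c}): φ is true.
  d (successors {b, d, e}): φ is true.
  e (successors {a, b, d}): φ is true.
For instance, at c:
  At c: <><>(r | s) requires <>(r | s) at some successor in {b, c}.
    <>(r | s) holds at b, so <><>(r | s) is true at c.
      At b: <>(r | s) requires r | s at some successor in {a, b, c, d, e}.
        r | s holds at a, so <>(r | s) is true at b.

Yes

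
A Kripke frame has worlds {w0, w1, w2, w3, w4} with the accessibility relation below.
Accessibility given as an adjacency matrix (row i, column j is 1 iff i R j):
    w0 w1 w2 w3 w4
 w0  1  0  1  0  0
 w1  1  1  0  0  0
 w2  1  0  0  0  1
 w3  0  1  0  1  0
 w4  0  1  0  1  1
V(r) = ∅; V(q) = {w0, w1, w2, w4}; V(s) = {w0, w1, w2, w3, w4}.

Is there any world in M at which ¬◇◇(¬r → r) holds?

Let φ = ¬◇◇(¬r → r). Evaluate φ at each world:
  w0 (successors {w0, w2}): φ is true.
  w1 (successors {w0, w1}): φ is true.
  w2 (successors {w0, w4}): φ is true.
  w3 (successors {w1, w3}): φ is true.
  w4 (successors {w1, w3, w4}): φ is true.
Detail at w0 (witness):
  At w0: ◇◇(¬r → r) is false, so ¬◇◇(¬r → r) is true.
    At w0: ◇◇(¬r → r) requires ◇(¬r → r) at some successor in {w0, w2}.
      At w0: ◇(¬r → r) is false.
      At w2: ◇(¬r → r) is false.
    So ◇◇(¬r → r) is false at w0.

Yes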